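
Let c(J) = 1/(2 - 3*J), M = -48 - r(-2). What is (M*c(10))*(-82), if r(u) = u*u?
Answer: -1066/7 ≈ -152.29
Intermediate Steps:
r(u) = u**2
M = -52 (M = -48 - 1*(-2)**2 = -48 - 1*4 = -48 - 4 = -52)
(M*c(10))*(-82) = -(-52)/(-2 + 3*10)*(-82) = -(-52)/(-2 + 30)*(-82) = -(-52)/28*(-82) = -52*(-1/28)*(-82) = (13/7)*(-82) = -1066/7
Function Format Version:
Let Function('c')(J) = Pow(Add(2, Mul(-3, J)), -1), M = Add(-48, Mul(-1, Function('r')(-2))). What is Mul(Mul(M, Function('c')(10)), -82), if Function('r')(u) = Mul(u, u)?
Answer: Rational(-1066, 7) ≈ -152.29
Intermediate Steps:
Function('r')(u) = Pow(u, 2)
M = -52 (M = Add(-48, Mul(-1, Pow(-2, 2))) = Add(-48, Mul(-1, 4)) = Add(-48, -4) = -52)
Mul(Mul(M, Function('c')(10)), -82) = Mul(Mul(-52, Mul(-1, Pow(Add(-2, Mul(3, 10)), -1))), -82) = Mul(Mul(-52, Mul(-1, Pow(Add(-2, 30), -1))), -82) = Mul(Mul(-52, Mul(-1, Pow(28, -1))), -82) = Mul(Mul(-52, Mul(-1, Rational(1, 28))), -82) = Mul(Mul(-52, Rational(-1, 28)), -82) = Mul(Rational(13, 7), -82) = Rational(-1066, 7)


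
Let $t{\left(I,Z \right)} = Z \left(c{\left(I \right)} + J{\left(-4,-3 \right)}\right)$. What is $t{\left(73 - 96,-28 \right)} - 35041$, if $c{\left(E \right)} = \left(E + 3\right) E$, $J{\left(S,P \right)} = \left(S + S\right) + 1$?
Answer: $-47725$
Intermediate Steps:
$J{\left(S,P \right)} = 1 + 2 S$ ($J{\left(S,P \right)} = 2 S + 1 = 1 + 2 S$)
$c{\left(E \right)} = E \left(3 + E\right)$ ($c{\left(E \right)} = \left(3 + E\right) E = E \left(3 + E\right)$)
$t{\left(I,Z \right)} = Z \left(-7 + I \left(3 + I\right)\right)$ ($t{\left(I,Z \right)} = Z \left(I \left(3 + I\right) + \left(1 + 2 \left(-4\right)\right)\right) = Z \left(I \left(3 + I\right) + \left(1 - 8\right)\right) = Z \left(I \left(3 + I\right) - 7\right) = Z \left(-7 + I \left(3 + I\right)\right)$)
$t{\left(73 - 96,-28 \right)} - 35041 = - 28 \left(-7 + \left(73 - 96\right) \left(3 + \left(73 - 96\right)\right)\right) - 35041 = - 28 \left(-7 - 23 \left(3 - 23\right)\right) - 35041 = - 28 \left(-7 - -460\right) - 35041 = - 28 \left(-7 + 460\right) - 35041 = \left(-28\right) 453 - 35041 = -12684 - 35041 = -47725$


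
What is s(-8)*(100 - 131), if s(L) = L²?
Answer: -1984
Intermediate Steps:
s(-8)*(100 - 131) = (-8)²*(100 - 131) = 64*(-31) = -1984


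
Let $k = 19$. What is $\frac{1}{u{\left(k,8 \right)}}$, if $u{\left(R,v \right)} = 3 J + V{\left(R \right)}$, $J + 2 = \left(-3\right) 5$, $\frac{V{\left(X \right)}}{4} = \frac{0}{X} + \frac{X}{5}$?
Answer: $- \frac{5}{179} \approx -0.027933$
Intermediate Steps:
$V{\left(X \right)} = \frac{4 X}{5}$ ($V{\left(X \right)} = 4 \left(\frac{0}{X} + \frac{X}{5}\right) = 4 \left(0 + X \frac{1}{5}\right) = 4 \left(0 + \frac{X}{5}\right) = 4 \frac{X}{5} = \frac{4 X}{5}$)
$J = -17$ ($J = -2 - 15 = -17$)
$u{\left(R,v \right)} = -51 + \frac{4 R}{5}$ ($u{\left(R,v \right)} = 3 \left(-17\right) + \frac{4 R}{5} = -51 + \frac{4 R}{5}$)
$\frac{1}{u{\left(k,8 \right)}} = \frac{1}{-51 + \frac{4}{5} \cdot 19} = \frac{1}{-51 + \frac{76}{5}} = \frac{1}{- \frac{179}{5}} = - \frac{5}{179}$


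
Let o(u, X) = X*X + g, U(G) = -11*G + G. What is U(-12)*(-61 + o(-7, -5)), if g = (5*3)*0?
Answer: -4320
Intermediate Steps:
U(G) = -10*G
g = 0 (g = 15*0 = 0)
o(u, X) = X² (o(u, X) = X*X + 0 = X² + 0 = X²)
U(-12)*(-61 + o(-7, -5)) = (-10*(-12))*(-61 + (-5)²) = 120*(-61 + 25) = 120*(-36) = -4320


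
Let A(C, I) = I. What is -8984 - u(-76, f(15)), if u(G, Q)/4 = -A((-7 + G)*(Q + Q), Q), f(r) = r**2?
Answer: -8084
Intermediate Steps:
u(G, Q) = -4*Q (u(G, Q) = 4*(-Q) = -4*Q)
-8984 - u(-76, f(15)) = -8984 - (-4)*15**2 = -8984 - (-4)*225 = -8984 - 1*(-900) = -8984 + 900 = -8084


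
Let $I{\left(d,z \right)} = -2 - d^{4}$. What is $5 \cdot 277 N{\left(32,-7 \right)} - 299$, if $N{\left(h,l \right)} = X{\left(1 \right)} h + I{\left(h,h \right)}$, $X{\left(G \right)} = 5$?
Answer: $-1452059229$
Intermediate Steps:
$N{\left(h,l \right)} = -2 - h^{4} + 5 h$ ($N{\left(h,l \right)} = 5 h - \left(2 + h^{4}\right) = -2 - h^{4} + 5 h$)
$5 \cdot 277 N{\left(32,-7 \right)} - 299 = 5 \cdot 277 \left(-2 - 32^{4} + 5 \cdot 32\right) - 299 = 1385 \left(-2 - 1048576 + 160\right) - 299 = 1385 \left(-1048418\right) - 299 = -1452058930 - 299 = -1452059229$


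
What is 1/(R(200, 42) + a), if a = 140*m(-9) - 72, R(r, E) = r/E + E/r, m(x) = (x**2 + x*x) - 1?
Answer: 2100/47193241 ≈ 4.4498e-5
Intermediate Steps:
m(x) = -1 + 2*x**2 (m(x) = (x**2 + x**2) - 1 = 2*x**2 - 1 = -1 + 2*x**2)
R(r, E) = E/r + r/E
a = 22468 (a = 140*(-1 + 2*(-9)**2) - 72 = 140*(-1 + 2*81) - 72 = 140*(-1 + 162) - 72 = 140*161 - 72 = 22540 - 72 = 22468)
1/(R(200, 42) + a) = 1/((42/200 + 200/42) + 22468) = 1/((42*(1/200) + 200*(1/42)) + 22468) = 1/((21/100 + 100/21) + 22468) = 1/(10441/2100 + 22468) = 1/(47193241/2100) = 2100/47193241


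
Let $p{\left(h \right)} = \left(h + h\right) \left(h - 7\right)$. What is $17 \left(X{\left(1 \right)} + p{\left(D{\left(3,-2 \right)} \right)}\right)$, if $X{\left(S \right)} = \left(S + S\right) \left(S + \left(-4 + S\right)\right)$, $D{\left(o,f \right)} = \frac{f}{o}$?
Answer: $\frac{952}{9} \approx 105.78$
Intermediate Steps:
$p{\left(h \right)} = 2 h \left(-7 + h\right)$
$X{\left(S \right)} = 2 S \left(-4 + 2 S\right)$
$17 \left(X{\left(1 \right)} + p{\left(D{\left(3,-2 \right)} \right)}\right) = 17 \left(4 \cdot 1 \left(-2 + 1\right) + 2 \left(- \frac{2}{3}\right) \left(-7 - \frac{2}{3}\right)\right) = 17 \left(4 \cdot 1 \left(-1\right) + 2 \left(\left(-2\right) \frac{1}{3}\right) \left(-7 - \frac{2}{3}\right)\right) = 17 \left(-4 + 2 \left(- \frac{2}{3}\right) \left(-7 - \frac{2}{3}\right)\right) = 17 \left(-4 + 2 \left(- \frac{2}{3}\right) \left(- \frac{23}{3}\right)\right) = 17 \left(-4 + \frac{92}{9}\right) = 17 \cdot \frac{56}{9} = \frac{952}{9}$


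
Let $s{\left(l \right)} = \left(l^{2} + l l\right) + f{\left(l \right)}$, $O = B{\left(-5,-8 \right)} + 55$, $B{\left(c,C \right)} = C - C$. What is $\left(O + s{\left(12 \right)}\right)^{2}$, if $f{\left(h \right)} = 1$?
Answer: $118336$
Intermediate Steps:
$B{\left(c,C \right)} = 0$
$O = 55$ ($O = 0 + 55 = 55$)
$s{\left(l \right)} = 1 + 2 l^{2}$ ($s{\left(l \right)} = \left(l^{2} + l l\right) + 1 = \left(l^{2} + l^{2}\right) + 1 = 2 l^{2} + 1 = 1 + 2 l^{2}$)
$\left(O + s{\left(12 \right)}\right)^{2} = \left(55 + \left(1 + 2 \cdot 12^{2}\right)\right)^{2} = \left(55 + \left(1 + 2 \cdot 144\right)\right)^{2} = \left(55 + \left(1 + 288\right)\right)^{2} = \left(55 + 289\right)^{2} = 344^{2} = 118336$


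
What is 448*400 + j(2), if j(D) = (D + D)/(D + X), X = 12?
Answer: 1254402/7 ≈ 1.7920e+5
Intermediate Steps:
j(D) = 2*D/(12 + D) (j(D) = (D + D)/(D + 12) = (2*D)/(12 + D) = 2*D/(12 + D))
448*400 + j(2) = 448*400 + 2*2/(12 + 2) = 179200 + 2*2/14 = 179200 + 2*2*(1/14) = 179200 + 2/7 = 1254402/7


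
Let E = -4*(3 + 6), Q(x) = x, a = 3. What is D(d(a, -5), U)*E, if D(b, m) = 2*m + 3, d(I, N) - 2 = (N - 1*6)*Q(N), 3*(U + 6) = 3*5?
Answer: -36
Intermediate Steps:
U = -1 (U = -6 + (3*5)/3 = -6 + (⅓)*15 = -6 + 5 = -1)
E = -36 (E = -4*9 = -36)
d(I, N) = 2 + N*(-6 + N) (d(I, N) = 2 + (N - 1*6)*N = 2 + (N - 6)*N = 2 + (-6 + N)*N = 2 + N*(-6 + N))
D(b, m) = 3 + 2*m
D(d(a, -5), U)*E = (3 + 2*(-1))*(-36) = (3 - 2)*(-36) = 1*(-36) = -36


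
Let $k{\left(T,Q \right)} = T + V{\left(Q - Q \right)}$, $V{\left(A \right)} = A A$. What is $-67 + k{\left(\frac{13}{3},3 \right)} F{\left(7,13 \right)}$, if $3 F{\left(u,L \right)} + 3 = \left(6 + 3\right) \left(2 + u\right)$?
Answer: $\frac{137}{3} \approx 45.667$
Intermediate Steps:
$F{\left(u,L \right)} = 5 + 3 u$ ($F{\left(u,L \right)} = -1 + \frac{\left(6 + 3\right) \left(2 + u\right)}{3} = -1 + \frac{9 \left(2 + u\right)}{3} = -1 + \frac{18 + 9 u}{3} = -1 + \left(6 + 3 u\right) = 5 + 3 u$)
$V{\left(A \right)} = A^{2}$
$k{\left(T,Q \right)} = T$ ($k{\left(T,Q \right)} = T + \left(Q - Q\right)^{2} = T + 0^{2} = T + 0 = T$)
$-67 + k{\left(\frac{13}{3},3 \right)} F{\left(7,13 \right)} = -67 + \frac{13}{3} \left(5 + 3 \cdot 7\right) = -67 + 13 \cdot \frac{1}{3} \left(5 + 21\right) = -67 + \frac{13}{3} \cdot 26 = -67 + \frac{338}{3} = \frac{137}{3}$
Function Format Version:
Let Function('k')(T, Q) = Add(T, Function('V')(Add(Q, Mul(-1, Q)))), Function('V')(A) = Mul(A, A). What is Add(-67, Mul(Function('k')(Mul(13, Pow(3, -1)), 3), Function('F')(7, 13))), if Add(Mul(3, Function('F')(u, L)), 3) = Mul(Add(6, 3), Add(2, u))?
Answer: Rational(137, 3) ≈ 45.667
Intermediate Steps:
Function('F')(u, L) = Add(5, Mul(3, u)) (Function('F')(u, L) = Add(-1, Mul(Rational(1, 3), Mul(Add(6, 3), Add(2, u)))) = Add(-1, Mul(Rational(1, 3), Mul(9, Add(2, u)))) = Add(-1, Mul(Rational(1, 3), Add(18, Mul(9, u)))) = Add(-1, Add(6, Mul(3, u))) = Add(5, Mul(3, u)))
Function('V')(A) = Pow(A, 2)
Function('k')(T, Q) = T (Function('k')(T, Q) = Add(T, Pow(Add(Q, Mul(-1, Q)), 2)) = Add(T, Pow(0, 2)) = Add(T, 0) = T)
Add(-67, Mul(Function('k')(Mul(13, Pow(3, -1)), 3), Function('F')(7, 13))) = Add(-67, Mul(Mul(13, Pow(3, -1)), Add(5, Mul(3, 7)))) = Add(-67, Mul(Mul(13, Rational(1, 3)), Add(5, 21))) = Add(-67, Mul(Rational(13, 3), 26)) = Add(-67, Rational(338, 3)) = Rational(137, 3)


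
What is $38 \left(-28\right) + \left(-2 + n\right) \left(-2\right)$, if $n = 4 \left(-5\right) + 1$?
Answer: $-1022$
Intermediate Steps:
$n = -19$ ($n = -20 + 1 = -19$)
$38 \left(-28\right) + \left(-2 + n\right) \left(-2\right) = 38 \left(-28\right) + \left(-2 - 19\right) \left(-2\right) = -1064 - -42 = -1064 + 42 = -1022$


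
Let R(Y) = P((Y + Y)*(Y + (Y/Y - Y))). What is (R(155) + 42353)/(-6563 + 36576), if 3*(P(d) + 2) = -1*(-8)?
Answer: 127061/90039 ≈ 1.4112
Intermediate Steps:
P(d) = ⅔ (P(d) = -2 + (-1*(-8))/3 = -2 + (⅓)*8 = -2 + 8/3 = ⅔)
R(Y) = ⅔
(R(155) + 42353)/(-6563 + 36576) = (⅔ + 42353)/(-6563 + 36576) = (127061/3)/30013 = (127061/3)*(1/30013) = 127061/90039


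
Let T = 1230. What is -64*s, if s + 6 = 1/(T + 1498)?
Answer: 130936/341 ≈ 383.98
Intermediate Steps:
s = -16367/2728 (s = -6 + 1/(1230 + 1498) = -6 + 1/2728 = -16367/2728 ≈ -5.9996)
-64*s = -64*(-16367/2728) = 130936/341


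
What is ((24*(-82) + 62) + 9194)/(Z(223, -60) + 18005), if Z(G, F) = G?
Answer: 1822/4557 ≈ 0.39982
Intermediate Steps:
((24*(-82) + 62) + 9194)/(Z(223, -60) + 18005) = ((24*(-82) + 62) + 9194)/(223 + 18005) = ((-1968 + 62) + 9194)/18228 = (-1906 + 9194)*(1/18228) = 7288*(1/18228) = 1822/4557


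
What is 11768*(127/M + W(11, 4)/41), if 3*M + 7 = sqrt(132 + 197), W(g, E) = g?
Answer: 23625731/205 + 560451*sqrt(329)/35 ≈ 4.0570e+5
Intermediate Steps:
M = -7/3 + sqrt(329)/3 (M = -7/3 + sqrt(132 + 197)/3 = -7/3 + sqrt(329)/3 ≈ 3.7128)
11768*(127/M + W(11, 4)/41) = 11768*(127/(-7/3 + sqrt(329)/3) + 11/41) = 11768*(11/41 + 127/(-7/3 + sqrt(329)/3)) = 129448/41 + 1494536/(-7/3 + sqrt(329)/3)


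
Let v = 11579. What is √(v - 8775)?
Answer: 2*√701 ≈ 52.953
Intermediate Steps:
√(v - 8775) = √(11579 - 8775) = √2804 = 2*√701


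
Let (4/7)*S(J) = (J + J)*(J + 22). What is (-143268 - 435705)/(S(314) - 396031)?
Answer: 578973/26767 ≈ 21.630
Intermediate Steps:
S(J) = 7*J*(22 + J)/2 (S(J) = 7*((J + J)*(J + 22))/4 = 7*((2*J)*(22 + J))/4 = 7*(2*J*(22 + J))/4 = 7*J*(22 + J)/2)
(-143268 - 435705)/(S(314) - 396031) = (-143268 - 435705)/((7/2)*314*(22 + 314) - 396031) = -578973/((7/2)*314*336 - 396031) = -578973/(369264 - 396031) = -578973/(-26767) = -578973*(-1/26767) = 578973/26767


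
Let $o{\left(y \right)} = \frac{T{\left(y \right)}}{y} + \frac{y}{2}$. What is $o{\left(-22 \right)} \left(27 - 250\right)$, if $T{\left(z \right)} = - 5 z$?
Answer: $3568$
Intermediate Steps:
$o{\left(y \right)} = -5 + \frac{y}{2}$ ($o{\left(y \right)} = \frac{\left(-5\right) y}{y} + \frac{y}{2} = -5 + y \frac{1}{2} = -5 + \frac{y}{2}$)
$o{\left(-22 \right)} \left(27 - 250\right) = \left(-5 + \frac{1}{2} \left(-22\right)\right) \left(27 - 250\right) = \left(-5 - 11\right) \left(-223\right) = \left(-16\right) \left(-223\right) = 3568$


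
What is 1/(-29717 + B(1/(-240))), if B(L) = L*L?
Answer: -57600/1711699199 ≈ -3.3651e-5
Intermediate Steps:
B(L) = L²
1/(-29717 + B(1/(-240))) = 1/(-29717 + (1/(-240))²) = 1/(-29717 + (-1/240)²) = 1/(-29717 + 1/57600) = 1/(-1711699199/57600) = -57600/1711699199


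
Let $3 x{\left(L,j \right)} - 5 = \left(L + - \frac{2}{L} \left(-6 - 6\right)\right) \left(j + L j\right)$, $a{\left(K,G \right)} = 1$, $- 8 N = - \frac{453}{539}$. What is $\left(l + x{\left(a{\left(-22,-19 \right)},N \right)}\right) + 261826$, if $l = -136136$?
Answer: $\frac{812985025}{6468} \approx 1.2569 \cdot 10^{5}$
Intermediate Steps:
$N = \frac{453}{4312}$ ($N = - \frac{\left(-453\right) \frac{1}{539}}{8} = \left(- \frac{1}{8}\right) \left(- \frac{453}{539}\right) = \frac{453}{4312} \approx 0.10506$)
$x{\left(L,j \right)} = \frac{5}{3} + \frac{\left(L + \frac{24}{L}\right) \left(j + L j\right)}{3}$ ($x{\left(L,j \right)} = \frac{5}{3} + \frac{\left(L + - \frac{2}{L} \left(-6 - 6\right)\right) \left(j + L j\right)}{3} = \frac{5}{3} + \frac{\left(L + - \frac{2}{L} \left(-12\right)\right) \left(j + L j\right)}{3} = \frac{5}{3} + \frac{\left(L + \frac{24}{L}\right) \left(j + L j\right)}{3}$)
$\left(l + x{\left(a{\left(-22,-19 \right)},N \right)}\right) + 261826 = \left(-136136 + \frac{24 \cdot \frac{453}{4312} + 1 \left(5 + 24 \cdot \frac{453}{4312} + 1 \cdot \frac{453}{4312} + \frac{453 \cdot 1^{2}}{4312}\right)}{3 \cdot 1}\right) + 261826 = \left(-136136 + \frac{1}{3} \cdot 1 \left(\frac{1359}{539} + 1 \left(5 + \frac{1359}{539} + \frac{453}{4312} + \frac{453}{4312} \cdot 1\right)\right)\right) + 261826 = \left(-136136 + \frac{1}{3} \cdot 1 \left(\frac{1359}{539} + 1 \left(5 + \frac{1359}{539} + \frac{453}{4312} + \frac{453}{4312}\right)\right)\right) + 261826 = \left(-136136 + \frac{1}{3} \cdot 1 \left(\frac{1359}{539} + 1 \cdot \frac{16669}{2156}\right)\right) + 261826 = \left(-136136 + \frac{1}{3} \cdot 1 \left(\frac{1359}{539} + \frac{16669}{2156}\right)\right) + 261826 = \left(-136136 + \frac{1}{3} \cdot 1 \cdot \frac{22105}{2156}\right) + 261826 = \left(-136136 + \frac{22105}{6468}\right) + 261826 = - \frac{880505543}{6468} + 261826 = \frac{812985025}{6468}$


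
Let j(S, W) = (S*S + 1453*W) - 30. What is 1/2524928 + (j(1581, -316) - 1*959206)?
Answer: 2729894080257/2524928 ≈ 1.0812e+6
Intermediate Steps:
j(S, W) = -30 + S² + 1453*W (j(S, W) = (S² + 1453*W) - 30 = -30 + S² + 1453*W)
1/2524928 + (j(1581, -316) - 1*959206) = 1/2524928 + ((-30 + 1581² + 1453*(-316)) - 1*959206) = 1/2524928 + ((-30 + 2499561 - 459148) - 959206) = 1/2524928 + (2040383 - 959206) = 1/2524928 + 1081177 = 2729894080257/2524928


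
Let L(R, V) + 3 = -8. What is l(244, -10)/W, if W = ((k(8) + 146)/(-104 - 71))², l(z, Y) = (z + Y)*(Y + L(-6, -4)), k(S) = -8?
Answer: -8360625/1058 ≈ -7902.3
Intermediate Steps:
L(R, V) = -11 (L(R, V) = -3 - 8 = -11)
l(z, Y) = (-11 + Y)*(Y + z) (l(z, Y) = (z + Y)*(Y - 11) = (Y + z)*(-11 + Y) = (-11 + Y)*(Y + z))
W = 19044/30625 (W = ((-8 + 146)/(-104 - 71))² = (138/(-175))² = (138*(-1/175))² = (-138/175)² = 19044/30625 ≈ 0.62185)
l(244, -10)/W = ((-10)² - 11*(-10) - 11*244 - 10*244)/(19044/30625) = (100 + 110 - 2684 - 2440)*(30625/19044) = -4914*30625/19044 = -8360625/1058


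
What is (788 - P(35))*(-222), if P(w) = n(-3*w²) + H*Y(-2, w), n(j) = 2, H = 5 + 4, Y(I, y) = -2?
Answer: -178488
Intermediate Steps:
H = 9
P(w) = -16 (P(w) = 2 + 9*(-2) = 2 - 18 = -16)
(788 - P(35))*(-222) = (788 - 1*(-16))*(-222) = (788 + 16)*(-222) = 804*(-222) = -178488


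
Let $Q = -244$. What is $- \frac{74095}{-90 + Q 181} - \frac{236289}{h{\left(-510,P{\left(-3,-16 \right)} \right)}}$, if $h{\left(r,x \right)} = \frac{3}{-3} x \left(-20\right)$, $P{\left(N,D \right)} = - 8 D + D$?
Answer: $- \frac{25346701}{244160} \approx -103.81$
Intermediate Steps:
$P{\left(N,D \right)} = - 7 D$
$h{\left(r,x \right)} = 20 x$ ($h{\left(r,x \right)} = 3 \left(- \frac{1}{3}\right) x \left(-20\right) = - x \left(-20\right) = 20 x$)
$- \frac{74095}{-90 + Q 181} - \frac{236289}{h{\left(-510,P{\left(-3,-16 \right)} \right)}} = - \frac{74095}{-90 - 44164} - \frac{236289}{20 \left(\left(-7\right) \left(-16\right)\right)} = - \frac{74095}{-90 - 44164} - \frac{236289}{20 \cdot 112} = - \frac{74095}{-44254} - \frac{236289}{2240} = \left(-74095\right) \left(- \frac{1}{44254}\right) - \frac{236289}{2240} = \frac{365}{218} - \frac{236289}{2240} = - \frac{25346701}{244160}$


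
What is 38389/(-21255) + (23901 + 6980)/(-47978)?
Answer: -192169469/78444030 ≈ -2.4498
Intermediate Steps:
38389/(-21255) + (23901 + 6980)/(-47978) = 38389*(-1/21255) + 30881*(-1/47978) = -2953/1635 - 30881/47978 = -192169469/78444030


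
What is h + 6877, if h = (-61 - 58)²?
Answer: 21038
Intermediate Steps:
h = 14161 (h = (-119)² = 14161)
h + 6877 = 14161 + 6877 = 21038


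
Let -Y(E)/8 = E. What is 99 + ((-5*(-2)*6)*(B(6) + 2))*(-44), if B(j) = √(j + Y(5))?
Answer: -5181 - 2640*I*√34 ≈ -5181.0 - 15394.0*I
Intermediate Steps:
Y(E) = -8*E
B(j) = √(-40 + j) (B(j) = √(j - 8*5) = √(j - 40) = √(-40 + j))
99 + ((-5*(-2)*6)*(B(6) + 2))*(-44) = 99 + ((-5*(-2)*6)*(√(-40 + 6) + 2))*(-44) = 99 + ((10*6)*(√(-34) + 2))*(-44) = 99 + (60*(I*√34 + 2))*(-44) = 99 + (60*(2 + I*√34))*(-44) = 99 + (120 + 60*I*√34)*(-44) = 99 + (-5280 - 2640*I*√34) = -5181 - 2640*I*√34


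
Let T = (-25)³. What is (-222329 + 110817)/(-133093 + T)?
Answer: 1052/1403 ≈ 0.74982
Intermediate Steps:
T = -15625
(-222329 + 110817)/(-133093 + T) = (-222329 + 110817)/(-133093 - 15625) = -111512/(-148718) = -111512*(-1/148718) = 1052/1403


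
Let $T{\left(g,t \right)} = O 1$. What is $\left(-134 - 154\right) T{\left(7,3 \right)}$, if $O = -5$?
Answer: $1440$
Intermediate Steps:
$T{\left(g,t \right)} = -5$ ($T{\left(g,t \right)} = \left(-5\right) 1 = -5$)
$\left(-134 - 154\right) T{\left(7,3 \right)} = \left(-134 - 154\right) \left(-5\right) = \left(-288\right) \left(-5\right) = 1440$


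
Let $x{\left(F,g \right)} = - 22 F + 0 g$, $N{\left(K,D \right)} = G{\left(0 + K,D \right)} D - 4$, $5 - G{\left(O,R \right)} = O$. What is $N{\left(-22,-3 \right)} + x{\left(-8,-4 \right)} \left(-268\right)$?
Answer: $-47253$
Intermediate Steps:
$G{\left(O,R \right)} = 5 - O$
$N{\left(K,D \right)} = -4 + D \left(5 - K\right)$ ($N{\left(K,D \right)} = \left(5 - \left(0 + K\right)\right) D - 4 = \left(5 - K\right) D - 4 = D \left(5 - K\right) - 4 = -4 + D \left(5 - K\right)$)
$x{\left(F,g \right)} = - 22 F$ ($x{\left(F,g \right)} = - 22 F + 0 = - 22 F$)
$N{\left(-22,-3 \right)} + x{\left(-8,-4 \right)} \left(-268\right) = \left(-4 - - 3 \left(-5 - 22\right)\right) + \left(-22\right) \left(-8\right) \left(-268\right) = \left(-4 - \left(-3\right) \left(-27\right)\right) + 176 \left(-268\right) = \left(-4 - 81\right) - 47168 = -85 - 47168 = -47253$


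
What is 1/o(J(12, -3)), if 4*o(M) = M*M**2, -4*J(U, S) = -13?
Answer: 256/2197 ≈ 0.11652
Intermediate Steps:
J(U, S) = 13/4 (J(U, S) = -1/4*(-13) = 13/4)
o(M) = M**3/4 (o(M) = (M*M**2)/4 = M**3/4)
1/o(J(12, -3)) = 1/((13/4)**3/4) = 1/((1/4)*(2197/64)) = 1/(2197/256) = 256/2197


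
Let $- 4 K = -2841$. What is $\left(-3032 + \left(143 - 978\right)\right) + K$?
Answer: $- \frac{12627}{4} \approx -3156.8$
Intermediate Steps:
$K = \frac{2841}{4}$ ($K = \left(- \frac{1}{4}\right) \left(-2841\right) = \frac{2841}{4} \approx 710.25$)
$\left(-3032 + \left(143 - 978\right)\right) + K = \left(-3032 + \left(143 - 978\right)\right) + \frac{2841}{4} = \left(-3032 - 835\right) + \frac{2841}{4} = -3867 + \frac{2841}{4} = - \frac{12627}{4}$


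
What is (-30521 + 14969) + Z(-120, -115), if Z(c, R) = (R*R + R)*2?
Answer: 10668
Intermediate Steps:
Z(c, R) = 2*R + 2*R**2 (Z(c, R) = (R**2 + R)*2 = (R + R**2)*2 = 2*R + 2*R**2)
(-30521 + 14969) + Z(-120, -115) = (-30521 + 14969) + 2*(-115)*(1 - 115) = -15552 + 2*(-115)*(-114) = -15552 + 26220 = 10668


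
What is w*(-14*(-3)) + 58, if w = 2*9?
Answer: 814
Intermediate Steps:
w = 18
w*(-14*(-3)) + 58 = 18*(-14*(-3)) + 58 = 18*42 + 58 = 756 + 58 = 814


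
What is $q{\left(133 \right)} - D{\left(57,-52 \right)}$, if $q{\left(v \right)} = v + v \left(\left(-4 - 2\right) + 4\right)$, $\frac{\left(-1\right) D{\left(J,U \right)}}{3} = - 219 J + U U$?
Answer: $-29470$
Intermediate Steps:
$D{\left(J,U \right)} = - 3 U^{2} + 657 J$ ($D{\left(J,U \right)} = - 3 \left(- 219 J + U U\right) = - 3 \left(- 219 J + U^{2}\right) = - 3 \left(U^{2} - 219 J\right) = - 3 U^{2} + 657 J$)
$q{\left(v \right)} = - v$ ($q{\left(v \right)} = v + v \left(-6 + 4\right) = v + v \left(-2\right) = v - 2 v = - v$)
$q{\left(133 \right)} - D{\left(57,-52 \right)} = \left(-1\right) 133 - \left(- 3 \left(-52\right)^{2} + 657 \cdot 57\right) = -133 - \left(\left(-3\right) 2704 + 37449\right) = -133 - \left(-8112 + 37449\right) = -133 - 29337 = -29470$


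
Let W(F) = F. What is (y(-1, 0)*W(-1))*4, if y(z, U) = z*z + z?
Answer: 0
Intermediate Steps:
y(z, U) = z + z**2 (y(z, U) = z**2 + z = z + z**2)
(y(-1, 0)*W(-1))*4 = (-(1 - 1)*(-1))*4 = (-1*0*(-1))*4 = (0*(-1))*4 = 0*4 = 0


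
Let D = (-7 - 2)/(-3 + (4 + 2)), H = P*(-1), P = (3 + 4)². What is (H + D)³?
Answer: -140608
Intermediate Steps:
P = 49 (P = 7² = 49)
H = -49 (H = 49*(-1) = -49)
D = -3 (D = -9/(-3 + 6) = -9/3 = -9*⅓ = -3)
(H + D)³ = (-49 - 3)³ = (-52)³ = -140608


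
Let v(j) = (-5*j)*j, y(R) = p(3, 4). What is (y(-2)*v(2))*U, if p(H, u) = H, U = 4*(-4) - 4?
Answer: 1200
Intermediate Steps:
U = -20 (U = -16 - 4 = -20)
y(R) = 3
v(j) = -5*j**2
(y(-2)*v(2))*U = (3*(-5*2**2))*(-20) = (3*(-5*4))*(-20) = (3*(-20))*(-20) = -60*(-20) = 1200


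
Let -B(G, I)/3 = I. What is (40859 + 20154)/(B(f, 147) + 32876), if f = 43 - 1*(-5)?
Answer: 61013/32435 ≈ 1.8811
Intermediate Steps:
f = 48 (f = 43 + 5 = 48)
B(G, I) = -3*I
(40859 + 20154)/(B(f, 147) + 32876) = (40859 + 20154)/(-3*147 + 32876) = 61013/(-441 + 32876) = 61013/32435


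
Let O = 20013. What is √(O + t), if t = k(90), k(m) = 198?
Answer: √20211 ≈ 142.17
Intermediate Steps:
t = 198
√(O + t) = √(20013 + 198) = √20211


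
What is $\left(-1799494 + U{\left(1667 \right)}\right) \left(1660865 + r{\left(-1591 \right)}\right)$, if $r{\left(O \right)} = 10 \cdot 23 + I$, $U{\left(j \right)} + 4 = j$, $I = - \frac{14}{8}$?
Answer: $- \frac{11945459754963}{4} \approx -2.9864 \cdot 10^{12}$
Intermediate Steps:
$I = - \frac{7}{4}$ ($I = \left(-14\right) \frac{1}{8} = - \frac{7}{4} \approx -1.75$)
$U{\left(j \right)} = -4 + j$
$r{\left(O \right)} = \frac{913}{4}$ ($r{\left(O \right)} = 10 \cdot 23 - \frac{7}{4} = 230 - \frac{7}{4} = \frac{913}{4}$)
$\left(-1799494 + U{\left(1667 \right)}\right) \left(1660865 + r{\left(-1591 \right)}\right) = \left(-1799494 + \left(-4 + 1667\right)\right) \left(1660865 + \frac{913}{4}\right) = \left(-1799494 + 1663\right) \frac{6644373}{4} = \left(-1797831\right) \frac{6644373}{4} = - \frac{11945459754963}{4}$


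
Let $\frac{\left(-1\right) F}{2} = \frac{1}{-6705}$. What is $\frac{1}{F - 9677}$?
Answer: $- \frac{6705}{64884283} \approx -0.00010334$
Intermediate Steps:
$F = \frac{2}{6705}$ ($F = - \frac{2}{-6705} = \left(-2\right) \left(- \frac{1}{6705}\right) = \frac{2}{6705} \approx 0.00029828$)
$\frac{1}{F - 9677} = \frac{1}{\frac{2}{6705} - 9677} = \frac{1}{- \frac{64884283}{6705}} = - \frac{6705}{64884283}$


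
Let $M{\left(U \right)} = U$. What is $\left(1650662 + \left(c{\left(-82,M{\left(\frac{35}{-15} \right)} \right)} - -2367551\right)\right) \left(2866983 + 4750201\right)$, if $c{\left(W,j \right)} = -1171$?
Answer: $30598548049728$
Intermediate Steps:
$\left(1650662 + \left(c{\left(-82,M{\left(\frac{35}{-15} \right)} \right)} - -2367551\right)\right) \left(2866983 + 4750201\right) = \left(1650662 - -2366380\right) \left(2866983 + 4750201\right) = \left(1650662 + \left(-1171 + 2367551\right)\right) 7617184 = \left(1650662 + 2366380\right) 7617184 = 4017042 \cdot 7617184 = 30598548049728$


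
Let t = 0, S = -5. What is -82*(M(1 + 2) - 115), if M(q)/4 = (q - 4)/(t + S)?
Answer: 46822/5 ≈ 9364.4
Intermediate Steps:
M(q) = 16/5 - 4*q/5 (M(q) = 4*((q - 4)/(0 - 5)) = 4*((-4 + q)/(-5)) = 4*((-4 + q)*(-⅕)) = 4*(⅘ - q/5) = 16/5 - 4*q/5)
-82*(M(1 + 2) - 115) = -82*((16/5 - 4*(1 + 2)/5) - 115) = -82*((16/5 - ⅘*3) - 115) = -82*((16/5 - 12/5) - 115) = -82*(⅘ - 115) = -82*(-571/5) = 46822/5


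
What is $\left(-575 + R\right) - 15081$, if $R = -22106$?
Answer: $-37762$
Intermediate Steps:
$\left(-575 + R\right) - 15081 = \left(-575 - 22106\right) - 15081 = -22681 - 15081 = -37762$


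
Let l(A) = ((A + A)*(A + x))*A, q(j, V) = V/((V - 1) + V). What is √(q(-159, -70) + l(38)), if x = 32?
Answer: √4019152830/141 ≈ 449.62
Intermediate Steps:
q(j, V) = V/(-1 + 2*V) (q(j, V) = V/((-1 + V) + V) = V/(-1 + 2*V))
l(A) = 2*A²*(32 + A) (l(A) = ((A + A)*(A + 32))*A = ((2*A)*(32 + A))*A = (2*A*(32 + A))*A = 2*A²*(32 + A))
√(q(-159, -70) + l(38)) = √(-70/(-1 + 2*(-70)) + 2*38²*(32 + 38)) = √(-70/(-1 - 140) + 2*1444*70) = √(-70/(-141) + 202160) = √(-70*(-1/141) + 202160) = √(70/141 + 202160) = √(28504630/141) = √4019152830/141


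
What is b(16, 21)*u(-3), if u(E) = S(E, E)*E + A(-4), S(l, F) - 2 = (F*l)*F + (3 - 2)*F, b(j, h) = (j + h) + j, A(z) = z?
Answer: 4240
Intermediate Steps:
b(j, h) = h + 2*j (b(j, h) = (h + j) + j = h + 2*j)
S(l, F) = 2 + F + l*F² (S(l, F) = 2 + ((F*l)*F + (3 - 2)*F) = 2 + (l*F² + 1*F) = 2 + (l*F² + F) = 2 + (F + l*F²) = 2 + F + l*F²)
u(E) = -4 + E*(2 + E + E³) (u(E) = (2 + E + E*E²)*E - 4 = (2 + E + E³)*E - 4 = E*(2 + E + E³) - 4 = -4 + E*(2 + E + E³))
b(16, 21)*u(-3) = (21 + 2*16)*(-4 - 3*(2 - 3 + (-3)³)) = (21 + 32)*(-4 - 3*(2 - 3 - 27)) = 53*(-4 - 3*(-28)) = 53*(-4 + 84) = 53*80 = 4240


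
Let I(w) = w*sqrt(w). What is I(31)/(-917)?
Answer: -31*sqrt(31)/917 ≈ -0.18822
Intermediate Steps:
I(w) = w**(3/2)
I(31)/(-917) = 31**(3/2)/(-917) = (31*sqrt(31))*(-1/917) = -31*sqrt(31)/917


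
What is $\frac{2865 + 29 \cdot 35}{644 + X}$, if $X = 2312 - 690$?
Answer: $\frac{1940}{1133} \approx 1.7123$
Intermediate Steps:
$X = 1622$ ($X = 2312 - 690 = 1622$)
$\frac{2865 + 29 \cdot 35}{644 + X} = \frac{2865 + 29 \cdot 35}{644 + 1622} = \frac{2865 + 1015}{2266} = 3880 \cdot \frac{1}{2266} = \frac{1940}{1133}$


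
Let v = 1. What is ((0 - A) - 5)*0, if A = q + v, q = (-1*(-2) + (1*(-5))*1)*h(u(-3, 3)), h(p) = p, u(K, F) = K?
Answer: 0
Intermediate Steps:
q = 9 (q = (-1*(-2) + (1*(-5))*1)*(-3) = (2 - 5*1)*(-3) = (2 - 5)*(-3) = -3*(-3) = 9)
A = 10 (A = 9 + 1 = 10)
((0 - A) - 5)*0 = ((0 - 1*10) - 5)*0 = ((0 - 10) - 5)*0 = (-10 - 5)*0 = -15*0 = 0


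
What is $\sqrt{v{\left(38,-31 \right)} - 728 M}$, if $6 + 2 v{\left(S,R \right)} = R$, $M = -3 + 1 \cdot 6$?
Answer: $\frac{i \sqrt{8810}}{2} \approx 46.931 i$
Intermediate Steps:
$M = 3$ ($M = -3 + 6 = 3$)
$v{\left(S,R \right)} = -3 + \frac{R}{2}$
$\sqrt{v{\left(38,-31 \right)} - 728 M} = \sqrt{\left(-3 + \frac{1}{2} \left(-31\right)\right) - 2184} = \sqrt{\left(-3 - \frac{31}{2}\right) - 2184} = \sqrt{- \frac{37}{2} - 2184} = \sqrt{- \frac{4405}{2}} = \frac{i \sqrt{8810}}{2}$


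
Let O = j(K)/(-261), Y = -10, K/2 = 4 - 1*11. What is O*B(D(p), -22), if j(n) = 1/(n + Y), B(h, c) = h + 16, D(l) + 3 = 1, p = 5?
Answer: 7/3132 ≈ 0.0022350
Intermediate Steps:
K = -14 (K = 2*(4 - 1*11) = 2*(4 - 11) = 2*(-7) = -14)
D(l) = -2 (D(l) = -3 + 1 = -2)
B(h, c) = 16 + h
j(n) = 1/(-10 + n) (j(n) = 1/(n - 10) = 1/(-10 + n))
O = 1/6264 (O = 1/(-10 - 14*(-261)) = -1/261/(-24) = -1/24*(-1/261) = 1/6264 ≈ 0.00015964)
O*B(D(p), -22) = (16 - 2)/6264 = (1/6264)*14 = 7/3132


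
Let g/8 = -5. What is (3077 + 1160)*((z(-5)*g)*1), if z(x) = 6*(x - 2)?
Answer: 7118160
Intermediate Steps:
z(x) = -12 + 6*x (z(x) = 6*(-2 + x) = -12 + 6*x)
g = -40 (g = 8*(-5) = -40)
(3077 + 1160)*((z(-5)*g)*1) = (3077 + 1160)*(((-12 + 6*(-5))*(-40))*1) = 4237*(((-12 - 30)*(-40))*1) = 4237*(-42*(-40)*1) = 4237*(1680*1) = 4237*1680 = 7118160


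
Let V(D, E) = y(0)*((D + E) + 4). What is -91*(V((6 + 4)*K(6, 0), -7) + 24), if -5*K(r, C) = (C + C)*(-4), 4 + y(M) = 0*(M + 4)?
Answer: -3276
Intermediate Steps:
y(M) = -4 (y(M) = -4 + 0*(M + 4) = -4 + 0*(4 + M) = -4 + 0 = -4)
K(r, C) = 8*C/5 (K(r, C) = -(C + C)*(-4)/5 = -2*C*(-4)/5 = -(-8)*C/5 = 8*C/5)
V(D, E) = -16 - 4*D - 4*E (V(D, E) = -4*((D + E) + 4) = -4*(4 + D + E) = -16 - 4*D - 4*E)
-91*(V((6 + 4)*K(6, 0), -7) + 24) = -91*((-16 - 4*(6 + 4)*(8/5)*0 - 4*(-7)) + 24) = -91*((-16 - 40*0 + 28) + 24) = -91*((-16 - 4*0 + 28) + 24) = -91*((-16 + 0 + 28) + 24) = -91*(12 + 24) = -91*36 = -3276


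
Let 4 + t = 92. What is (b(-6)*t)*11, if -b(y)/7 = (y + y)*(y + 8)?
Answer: 162624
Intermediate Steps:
t = 88 (t = -4 + 92 = 88)
b(y) = -14*y*(8 + y) (b(y) = -7*(y + y)*(y + 8) = -7*2*y*(8 + y) = -14*y*(8 + y))
(b(-6)*t)*11 = (-14*(-6)*(8 - 6)*88)*11 = (-14*(-6)*2*88)*11 = (168*88)*11 = 14784*11 = 162624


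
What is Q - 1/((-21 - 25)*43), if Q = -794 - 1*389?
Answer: -2339973/1978 ≈ -1183.0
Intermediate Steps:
Q = -1183 (Q = -794 - 389 = -1183)
Q - 1/((-21 - 25)*43) = -1183 - 1/((-21 - 25)*43) = -1183 - 1/((-46*43)) = -1183 - 1/(-1978) = -1183 - 1*(-1/1978) = -1183 + 1/1978 = -2339973/1978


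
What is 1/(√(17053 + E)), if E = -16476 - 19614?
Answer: -I*√19037/19037 ≈ -0.0072477*I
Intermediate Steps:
E = -36090
1/(√(17053 + E)) = 1/(√(17053 - 36090)) = 1/(√(-19037)) = 1/(I*√19037) = -I*√19037/19037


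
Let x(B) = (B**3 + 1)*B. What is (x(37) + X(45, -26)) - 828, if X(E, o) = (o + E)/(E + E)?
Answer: 168603319/90 ≈ 1.8734e+6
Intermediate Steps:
x(B) = B*(1 + B**3) (x(B) = (1 + B**3)*B = B*(1 + B**3))
X(E, o) = (E + o)/(2*E) (X(E, o) = (E + o)/((2*E)) = (E + o)*(1/(2*E)) = (E + o)/(2*E))
(x(37) + X(45, -26)) - 828 = ((37 + 37**4) + (1/2)*(45 - 26)/45) - 828 = ((37 + 1874161) + (1/2)*(1/45)*19) - 828 = (1874198 + 19/90) - 828 = 168677839/90 - 828 = 168603319/90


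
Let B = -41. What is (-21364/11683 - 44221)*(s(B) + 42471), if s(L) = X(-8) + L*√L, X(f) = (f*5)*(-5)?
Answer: -3149456943571/1669 + 3026123941*I*√41/1669 ≈ -1.887e+9 + 1.161e+7*I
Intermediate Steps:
X(f) = -25*f (X(f) = (5*f)*(-5) = -25*f)
s(L) = 200 + L^(3/2) (s(L) = -25*(-8) + L*√L = 200 + L^(3/2))
(-21364/11683 - 44221)*(s(B) + 42471) = (-21364/11683 - 44221)*((200 + (-41)^(3/2)) + 42471) = (-21364*1/11683 - 44221)*((200 - 41*I*√41) + 42471) = (-3052/1669 - 44221)*(42671 - 41*I*√41) = -73807901*(42671 - 41*I*√41)/1669 = -3149456943571/1669 + 3026123941*I*√41/1669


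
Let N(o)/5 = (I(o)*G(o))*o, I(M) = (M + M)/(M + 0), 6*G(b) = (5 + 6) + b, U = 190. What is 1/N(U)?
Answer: 1/63650 ≈ 1.5711e-5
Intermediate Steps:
G(b) = 11/6 + b/6 (G(b) = ((5 + 6) + b)/6 = (11 + b)/6 = 11/6 + b/6)
I(M) = 2 (I(M) = (2*M)/M = 2)
N(o) = 5*o*(11/3 + o/3) (N(o) = 5*((2*(11/6 + o/6))*o) = 5*((11/3 + o/3)*o) = 5*(o*(11/3 + o/3)) = 5*o*(11/3 + o/3))
1/N(U) = 1/((5/3)*190*(11 + 190)) = 1/((5/3)*190*201) = 1/63650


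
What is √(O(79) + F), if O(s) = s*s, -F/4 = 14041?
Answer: 129*I*√3 ≈ 223.43*I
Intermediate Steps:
F = -56164 (F = -4*14041 = -56164)
O(s) = s²
√(O(79) + F) = √(79² - 56164) = √(6241 - 56164) = √(-49923) = 129*I*√3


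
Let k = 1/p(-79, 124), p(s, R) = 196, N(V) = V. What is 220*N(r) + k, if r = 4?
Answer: 172481/196 ≈ 880.00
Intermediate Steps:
k = 1/196 ≈ 0.0051020
220*N(r) + k = 220*4 + 1/196 = 880 + 1/196 = 172481/196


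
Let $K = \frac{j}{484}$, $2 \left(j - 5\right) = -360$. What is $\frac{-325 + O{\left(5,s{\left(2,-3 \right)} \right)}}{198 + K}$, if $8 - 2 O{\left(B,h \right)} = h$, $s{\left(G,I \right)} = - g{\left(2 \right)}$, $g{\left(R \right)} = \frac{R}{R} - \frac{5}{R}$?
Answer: $- \frac{155727}{95657} \approx -1.628$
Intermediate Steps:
$j = -175$ ($j = 5 + \frac{1}{2} \left(-360\right) = 5 - 180 = -175$)
$g{\left(R \right)} = 1 - \frac{5}{R}$
$s{\left(G,I \right)} = \frac{3}{2}$ ($s{\left(G,I \right)} = - \frac{-5 + 2}{2} = - \frac{-3}{2} = \left(-1\right) \left(- \frac{3}{2}\right) = \frac{3}{2}$)
$O{\left(B,h \right)} = 4 - \frac{h}{2}$
$K = - \frac{175}{484} \approx -0.36157$
$\frac{-325 + O{\left(5,s{\left(2,-3 \right)} \right)}}{198 + K} = \frac{-325 + \left(4 - \frac{3}{4}\right)}{198 - \frac{175}{484}} = \frac{-325 + \left(4 - \frac{3}{4}\right)}{\frac{95657}{484}} = \left(-325 + \frac{13}{4}\right) \frac{484}{95657} = \left(- \frac{1287}{4}\right) \frac{484}{95657} = - \frac{155727}{95657}$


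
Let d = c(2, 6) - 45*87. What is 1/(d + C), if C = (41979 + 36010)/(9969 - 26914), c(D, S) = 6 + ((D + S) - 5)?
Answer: -16945/66265159 ≈ -0.00025572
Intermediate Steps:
c(D, S) = 1 + D + S (c(D, S) = 6 + (-5 + D + S) = 1 + D + S)
C = -77989/16945 (C = 77989/(-16945) = 77989*(-1/16945) = -77989/16945 ≈ -4.6025)
d = -3906 (d = (1 + 2 + 6) - 45*87 = 9 - 3915 = -3906)
1/(d + C) = 1/(-3906 - 77989/16945) = 1/(-66265159/16945) = -16945/66265159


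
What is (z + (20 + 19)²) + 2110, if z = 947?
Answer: 4578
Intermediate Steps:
(z + (20 + 19)²) + 2110 = (947 + (20 + 19)²) + 2110 = (947 + 39²) + 2110 = (947 + 1521) + 2110 = 2468 + 2110 = 4578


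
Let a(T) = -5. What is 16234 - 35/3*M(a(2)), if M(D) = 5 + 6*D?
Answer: 49577/3 ≈ 16526.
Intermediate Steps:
16234 - 35/3*M(a(2)) = 16234 - 35/3*(5 + 6*(-5)) = 16234 - 35*(1/3)*(5 - 30) = 16234 - 35*(-25)/3 = 16234 - 1*(-875/3) = 16234 + 875/3 = 49577/3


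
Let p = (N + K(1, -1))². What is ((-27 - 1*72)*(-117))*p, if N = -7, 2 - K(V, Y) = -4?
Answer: 11583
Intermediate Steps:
K(V, Y) = 6 (K(V, Y) = 2 - 1*(-4) = 2 + 4 = 6)
p = 1 (p = (-7 + 6)² = (-1)² = 1)
((-27 - 1*72)*(-117))*p = ((-27 - 1*72)*(-117))*1 = ((-27 - 72)*(-117))*1 = -99*(-117)*1 = 11583*1 = 11583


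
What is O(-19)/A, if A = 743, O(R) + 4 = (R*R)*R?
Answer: -6863/743 ≈ -9.2369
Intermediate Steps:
O(R) = -4 + R³ (O(R) = -4 + (R*R)*R = -4 + R²*R = -4 + R³)
O(-19)/A = (-4 + (-19)³)/743 = (-4 - 6859)*(1/743) = -6863*1/743 = -6863/743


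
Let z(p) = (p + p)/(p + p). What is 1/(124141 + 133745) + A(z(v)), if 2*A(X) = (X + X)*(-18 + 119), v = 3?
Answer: 26046487/257886 ≈ 101.00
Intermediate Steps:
z(p) = 1 (z(p) = (2*p)/((2*p)) = (2*p)*(1/(2*p)) = 1)
A(X) = 101*X (A(X) = ((X + X)*(-18 + 119))/2 = ((2*X)*101)/2 = (202*X)/2 = 101*X)
1/(124141 + 133745) + A(z(v)) = 1/(124141 + 133745) + 101*1 = 1/257886 + 101 = 26046487/257886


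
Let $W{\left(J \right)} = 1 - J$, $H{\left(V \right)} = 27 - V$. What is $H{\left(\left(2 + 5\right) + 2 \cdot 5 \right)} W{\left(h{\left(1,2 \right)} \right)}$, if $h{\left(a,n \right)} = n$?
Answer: $-10$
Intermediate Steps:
$H{\left(\left(2 + 5\right) + 2 \cdot 5 \right)} W{\left(h{\left(1,2 \right)} \right)} = \left(27 - \left(\left(2 + 5\right) + 2 \cdot 5\right)\right) \left(1 - 2\right) = \left(27 - \left(7 + 10\right)\right) \left(1 - 2\right) = \left(27 - 17\right) \left(-1\right) = 10 \left(-1\right) = -10$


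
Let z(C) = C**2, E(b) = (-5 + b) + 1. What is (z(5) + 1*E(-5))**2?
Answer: 256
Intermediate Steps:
E(b) = -4 + b
(z(5) + 1*E(-5))**2 = (5**2 + 1*(-4 - 5))**2 = (25 + 1*(-9))**2 = (25 - 9)**2 = 16**2 = 256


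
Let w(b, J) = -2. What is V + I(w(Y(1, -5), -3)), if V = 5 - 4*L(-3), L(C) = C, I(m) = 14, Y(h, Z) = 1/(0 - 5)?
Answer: 31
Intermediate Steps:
Y(h, Z) = -⅕ (Y(h, Z) = 1/(-5) = -⅕)
V = 17 (V = 5 - 4*(-3) = 5 + 12 = 17)
V + I(w(Y(1, -5), -3)) = 17 + 14 = 31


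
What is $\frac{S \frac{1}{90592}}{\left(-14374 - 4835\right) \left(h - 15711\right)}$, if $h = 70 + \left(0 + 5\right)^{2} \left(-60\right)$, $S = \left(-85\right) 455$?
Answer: $- \frac{38675}{29828454999648} \approx -1.2966 \cdot 10^{-9}$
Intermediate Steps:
$S = -38675$
$h = -1430$ ($h = 70 + 5^{2} \left(-60\right) = 70 + 25 \left(-60\right) = 70 - 1500 = -1430$)
$\frac{S \frac{1}{90592}}{\left(-14374 - 4835\right) \left(h - 15711\right)} = \frac{\left(-38675\right) \frac{1}{90592}}{\left(-14374 - 4835\right) \left(-1430 - 15711\right)} = \frac{\left(-38675\right) \frac{1}{90592}}{\left(-19209\right) \left(-17141\right)} = - \frac{38675}{90592 \cdot 329261469} = \left(- \frac{38675}{90592}\right) \frac{1}{329261469} = - \frac{38675}{29828454999648}$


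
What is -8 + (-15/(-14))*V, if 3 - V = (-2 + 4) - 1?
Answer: -41/7 ≈ -5.8571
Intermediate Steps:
V = 2 (V = 3 - ((-2 + 4) - 1) = 3 - (2 - 1) = 3 - 1*1 = 3 - 1 = 2)
-8 + (-15/(-14))*V = -8 - 15/(-14)*2 = -8 - 15*(-1/14)*2 = -8 + (15/14)*2 = -8 + 15/7 = -41/7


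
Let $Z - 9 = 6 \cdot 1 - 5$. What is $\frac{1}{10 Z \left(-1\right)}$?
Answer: $- \frac{1}{100} \approx -0.01$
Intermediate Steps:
$Z = 10$ ($Z = 9 + \left(6 \cdot 1 - 5\right) = 9 + \left(6 - 5\right) = 9 + 1 = 10$)
$\frac{1}{10 Z \left(-1\right)} = \frac{1}{10 \cdot 10 \left(-1\right)} = \frac{1}{100 \left(-1\right)} = \frac{1}{-100} = - \frac{1}{100}$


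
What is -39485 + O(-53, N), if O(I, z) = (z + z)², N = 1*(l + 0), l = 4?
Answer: -39421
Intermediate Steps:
N = 4 (N = 1*(4 + 0) = 1*4 = 4)
O(I, z) = 4*z² (O(I, z) = (2*z)² = 4*z²)
-39485 + O(-53, N) = -39485 + 4*4² = -39485 + 4*16 = -39485 + 64 = -39421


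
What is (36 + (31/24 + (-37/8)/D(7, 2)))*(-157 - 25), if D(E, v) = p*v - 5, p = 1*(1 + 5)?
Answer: -40001/6 ≈ -6666.8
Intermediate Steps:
p = 6 (p = 1*6 = 6)
D(E, v) = -5 + 6*v (D(E, v) = 6*v - 5 = -5 + 6*v)
(36 + (31/24 + (-37/8)/D(7, 2)))*(-157 - 25) = (36 + (31/24 + (-37/8)/(-5 + 6*2)))*(-157 - 25) = (36 + (31*(1/24) + (-37*1/8)/(-5 + 12)))*(-182) = (36 + (31/24 - 37/8/7))*(-182) = (36 + (31/24 - 37/8*1/7))*(-182) = (36 + (31/24 - 37/56))*(-182) = (36 + 53/84)*(-182) = (3077/84)*(-182) = -40001/6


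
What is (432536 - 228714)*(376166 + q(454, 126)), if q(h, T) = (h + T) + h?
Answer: 76881658400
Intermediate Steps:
q(h, T) = T + 2*h (q(h, T) = (T + h) + h = T + 2*h)
(432536 - 228714)*(376166 + q(454, 126)) = (432536 - 228714)*(376166 + (126 + 2*454)) = 203822*(376166 + (126 + 908)) = 203822*(376166 + 1034) = 203822*377200 = 76881658400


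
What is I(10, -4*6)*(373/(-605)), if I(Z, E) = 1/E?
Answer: 373/14520 ≈ 0.025689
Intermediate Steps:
I(10, -4*6)*(373/(-605)) = (373/(-605))/((-4*6)) = (373*(-1/605))/(-24) = -1/24*(-373/605) = 373/14520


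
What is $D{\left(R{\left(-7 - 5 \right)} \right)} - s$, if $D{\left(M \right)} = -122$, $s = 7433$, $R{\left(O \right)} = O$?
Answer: $-7555$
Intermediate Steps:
$D{\left(R{\left(-7 - 5 \right)} \right)} - s = -122 - 7433 = -7555$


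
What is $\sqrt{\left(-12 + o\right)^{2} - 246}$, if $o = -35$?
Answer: $\sqrt{1963} \approx 44.306$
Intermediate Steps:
$\sqrt{\left(-12 + o\right)^{2} - 246} = \sqrt{\left(-12 - 35\right)^{2} - 246} = \sqrt{\left(-47\right)^{2} - 246} = \sqrt{2209 - 246} = \sqrt{1963}$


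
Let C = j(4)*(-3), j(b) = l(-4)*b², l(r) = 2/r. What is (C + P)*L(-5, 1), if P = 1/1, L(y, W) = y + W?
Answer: -100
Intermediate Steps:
j(b) = -b²/2 (j(b) = (2/(-4))*b² = (2*(-¼))*b² = -b²/2)
L(y, W) = W + y
C = 24 (C = -½*4²*(-3) = -½*16*(-3) = -8*(-3) = 24)
P = 1
(C + P)*L(-5, 1) = (24 + 1)*(1 - 5) = 25*(-4) = -100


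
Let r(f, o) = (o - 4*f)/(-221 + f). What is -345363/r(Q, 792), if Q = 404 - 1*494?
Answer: 35802631/384 ≈ 93236.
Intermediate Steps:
Q = -90 (Q = 404 - 494 = -90)
r(f, o) = (o - 4*f)/(-221 + f)
-345363/r(Q, 792) = -345363*(-221 - 90)/(792 - 4*(-90)) = -345363*(-311/(792 + 360)) = -345363/((-1/311*1152)) = -345363/(-1152/311) = -345363*(-311/1152) = 35802631/384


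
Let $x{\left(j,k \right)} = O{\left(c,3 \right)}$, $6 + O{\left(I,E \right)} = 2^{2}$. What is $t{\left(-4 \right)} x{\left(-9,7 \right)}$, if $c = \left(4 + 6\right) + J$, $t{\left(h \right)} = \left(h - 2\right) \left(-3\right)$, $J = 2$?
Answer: $-36$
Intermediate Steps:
$t{\left(h \right)} = 6 - 3 h$ ($t{\left(h \right)} = \left(-2 + h\right) \left(-3\right) = 6 - 3 h$)
$c = 12$ ($c = \left(4 + 6\right) + 2 = 10 + 2 = 12$)
$O{\left(I,E \right)} = -2$ ($O{\left(I,E \right)} = -6 + 2^{2} = -6 + 4 = -2$)
$x{\left(j,k \right)} = -2$
$t{\left(-4 \right)} x{\left(-9,7 \right)} = \left(6 - -12\right) \left(-2\right) = \left(6 + 12\right) \left(-2\right) = 18 \left(-2\right) = -36$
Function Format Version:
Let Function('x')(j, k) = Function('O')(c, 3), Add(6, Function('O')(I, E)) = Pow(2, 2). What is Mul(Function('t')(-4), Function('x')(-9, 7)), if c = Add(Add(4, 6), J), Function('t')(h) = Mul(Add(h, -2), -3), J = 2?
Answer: -36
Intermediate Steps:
Function('t')(h) = Add(6, Mul(-3, h)) (Function('t')(h) = Mul(Add(-2, h), -3) = Add(6, Mul(-3, h)))
c = 12 (c = Add(Add(4, 6), 2) = Add(10, 2) = 12)
Function('O')(I, E) = -2 (Function('O')(I, E) = Add(-6, Pow(2, 2)) = Add(-6, 4) = -2)
Function('x')(j, k) = -2
Mul(Function('t')(-4), Function('x')(-9, 7)) = Mul(Add(6, Mul(-3, -4)), -2) = Mul(Add(6, 12), -2) = Mul(18, -2) = -36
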